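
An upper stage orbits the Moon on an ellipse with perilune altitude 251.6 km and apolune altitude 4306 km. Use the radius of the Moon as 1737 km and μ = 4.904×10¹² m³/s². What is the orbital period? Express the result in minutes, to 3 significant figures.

T ≈ 381 minutes

r_p = 1737 + 251.6 = 1988.6 km = 1.9886×10⁶ m.
r_a = 1737 + 4306 = 6043.0 km = 6.0430×10⁶ m.
Semi-major axis a = (r_p + r_a)/2 = (1988.6 + 6043.0)/2 = 4015.8 km = 4.016×10⁶ m.
By Kepler's third law T = 2π√(a³/μ) = 2π × 3.634×10³ = 2.283×10⁴ s.
= 380.5 minutes.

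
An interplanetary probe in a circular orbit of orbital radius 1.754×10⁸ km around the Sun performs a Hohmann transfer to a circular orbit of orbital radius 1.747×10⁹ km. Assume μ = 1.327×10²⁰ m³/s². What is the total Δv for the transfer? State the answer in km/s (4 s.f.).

r₁ = 1.754×10⁸ km = 1.754×10¹¹ m.
r₂ = 1.747×10⁹ km = 1.747×10¹² m.
Transfer ellipse a_t = (r₁ + r₂)/2 = 9.612×10¹¹ m.
At r₁: circular v_c1 = √(μ/r₁) = 27510 m/s; transfer-perihelion v_p = √[μ(2/r₁ − 1/a_t)] = 37080 m/s.
Δv₁ = v_p − v_c1 = 9576 m/s.
At r₂: circular v_c2 = √(μ/r₂) = 8715 m/s; transfer-aphelion v_a = √[μ(2/r₂ − 1/a_t)] = 3723 m/s.
Δv₂ = v_c2 − v_a = 4992 m/s.
Total Δv = Δv₁ + Δv₂ = 14570 m/s = 14.57 km/s.

Δv_total ≈ 14.57 km/s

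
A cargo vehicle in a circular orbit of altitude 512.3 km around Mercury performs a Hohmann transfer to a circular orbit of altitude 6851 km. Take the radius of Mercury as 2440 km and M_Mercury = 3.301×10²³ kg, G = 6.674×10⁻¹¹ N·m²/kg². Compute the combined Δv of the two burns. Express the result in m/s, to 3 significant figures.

Δv_total ≈ 1100 m/s

μ = GM = 6.674×10⁻¹¹ × 3.301×10²³ = 2.203×10¹³ m³/s².
r₁ = 2440 + 512.3 = 2952.3 km = 2.9523×10⁶ m.
r₂ = 2440 + 6851 = 9291.0 km = 9.2910×10⁶ m.
Transfer ellipse a_t = (r₁ + r₂)/2 = 6.122×10⁶ m.
At r₁: circular v_c1 = √(μ/r₁) = 2732 m/s; transfer-periherm v_p = √[μ(2/r₁ − 1/a_t)] = 3365 m/s.
Δv₁ = v_p − v_c1 = 633.7 m/s.
At r₂: circular v_c2 = √(μ/r₂) = 1540 m/s; transfer-apoherm v_a = √[μ(2/r₂ − 1/a_t)] = 1069 m/s.
Δv₂ = v_c2 − v_a = 470.5 m/s.
Total Δv = Δv₁ + Δv₂ = 1104 m/s.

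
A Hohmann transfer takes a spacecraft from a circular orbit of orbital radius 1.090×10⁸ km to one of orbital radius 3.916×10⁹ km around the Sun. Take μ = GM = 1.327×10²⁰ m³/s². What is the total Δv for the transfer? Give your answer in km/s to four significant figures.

r₁ = 1.090×10⁸ km = 1.090×10¹¹ m.
r₂ = 3.916×10⁹ km = 3.916×10¹² m.
Transfer ellipse a_t = (r₁ + r₂)/2 = 2.012×10¹² m.
At r₁: circular v_c1 = √(μ/r₁) = 34890 m/s; transfer-perihelion v_p = √[μ(2/r₁ − 1/a_t)] = 48670 m/s.
Δv₁ = v_p − v_c1 = 13780 m/s.
At r₂: circular v_c2 = √(μ/r₂) = 5821 m/s; transfer-aphelion v_a = √[μ(2/r₂ − 1/a_t)] = 1355 m/s.
Δv₂ = v_c2 − v_a = 4466 m/s.
Total Δv = Δv₁ + Δv₂ = 18250 m/s = 18.25 km/s.

Δv_total ≈ 18.25 km/s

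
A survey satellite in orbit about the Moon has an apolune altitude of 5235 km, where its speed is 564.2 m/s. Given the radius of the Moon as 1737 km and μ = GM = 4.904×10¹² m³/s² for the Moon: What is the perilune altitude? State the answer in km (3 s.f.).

r_a = 1737 + 5235 = 6972.0 km = 6.972×10⁶ m.
Specific energy ε = v²/2 − μ/r = -5.442×10⁵ J/kg, so a = −μ/(2ε) = 4.505×10⁶ m.
The apsides satisfy r_p + r_a = 2a, so the perilune radius is 2a − r_a = 2.039×10⁶ m = 2039.0 km.
Perilune altitude = 2039.0 − 1737 = 301.99 km.

perilune altitude ≈ 302 km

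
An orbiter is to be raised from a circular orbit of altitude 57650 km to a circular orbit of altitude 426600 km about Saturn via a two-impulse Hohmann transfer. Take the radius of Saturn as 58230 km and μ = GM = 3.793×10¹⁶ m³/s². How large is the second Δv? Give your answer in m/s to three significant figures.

Δv ≈ 3350 m/s

r₁ = 58230 + 57650 = 115880 km = 1.1588×10⁸ m.
r₂ = 58230 + 426600 = 484830 km = 4.8483×10⁸ m.
Transfer ellipse a_t = (r₁ + r₂)/2 = 3.004×10⁸ m.
At r₁: circular v_c1 = √(μ/r₁) = 18090 m/s; transfer-perikrone v_p = √[μ(2/r₁ − 1/a_t)] = 22990 m/s.
At r₂: circular v_c2 = √(μ/r₂) = 8845 m/s; transfer-apokrone v_a = √[μ(2/r₂ − 1/a_t)] = 5494 m/s.
Δv₂ = v_c2 − v_a = 3351 m/s.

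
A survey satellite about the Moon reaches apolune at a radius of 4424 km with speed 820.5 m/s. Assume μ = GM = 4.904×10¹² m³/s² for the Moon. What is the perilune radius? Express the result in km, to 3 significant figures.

r_a = 4.424×10⁶ m.
Specific energy ε = v²/2 − μ/r = -7.719×10⁵ J/kg, so a = −μ/(2ε) = 3.177×10⁶ m.
The apsides satisfy r_p + r_a = 2a, so the perilune radius is 2a − r_a = 1.929×10⁶ m = 1929.2 km.

perilune radius ≈ 1930 km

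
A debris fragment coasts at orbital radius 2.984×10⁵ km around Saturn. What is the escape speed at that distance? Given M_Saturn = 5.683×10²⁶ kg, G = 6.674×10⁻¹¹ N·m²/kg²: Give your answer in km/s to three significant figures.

μ = GM = 6.674×10⁻¹¹ × 5.683×10²⁶ = 3.793×10¹⁶ m³/s².
r = 2.984×10⁵ km = 2.984×10⁸ m.
Escape speed v_esc = √(2μ/r) = √(2 × 3.793×10¹⁶ / 2.984×10⁸) = √(2.542×10⁸) = 15940 m/s.
= 15.94 km/s.

v_esc ≈ 15.9 km/s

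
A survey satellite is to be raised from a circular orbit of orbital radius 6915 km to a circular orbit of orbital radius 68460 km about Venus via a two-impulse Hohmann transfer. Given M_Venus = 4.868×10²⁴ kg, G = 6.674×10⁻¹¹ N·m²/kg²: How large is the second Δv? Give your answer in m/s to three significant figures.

Δv ≈ 1250 m/s

μ = GM = 6.674×10⁻¹¹ × 4.868×10²⁴ = 3.249×10¹⁴ m³/s².
r₁ = 6915 km = 6.915×10⁶ m.
r₂ = 68460 km = 6.846×10⁷ m.
Transfer ellipse a_t = (r₁ + r₂)/2 = 3.769×10⁷ m.
At r₁: circular v_c1 = √(μ/r₁) = 6854 m/s; transfer-periapsis v_p = √[μ(2/r₁ − 1/a_t)] = 9238 m/s.
At r₂: circular v_c2 = √(μ/r₂) = 2178 m/s; transfer-apoapsis v_a = √[μ(2/r₂ − 1/a_t)] = 933.1 m/s.
Δv₂ = v_c2 − v_a = 1245 m/s.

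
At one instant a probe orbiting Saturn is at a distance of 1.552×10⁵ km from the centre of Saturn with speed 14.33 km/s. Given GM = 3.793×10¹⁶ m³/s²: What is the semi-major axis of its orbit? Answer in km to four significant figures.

a ≈ 1.338×10⁵ km

r = 1.552×10⁸ m.
Specific orbital energy ε = v²/2 − μ/r = (14330)²/2 − 3.793×10¹⁶/1.552×10⁸ = -1.417×10⁸ J/kg.
Since ε = −μ/(2a), a = −μ/(2ε) = 1.338×10⁸ m = 1.3382×10⁵ km.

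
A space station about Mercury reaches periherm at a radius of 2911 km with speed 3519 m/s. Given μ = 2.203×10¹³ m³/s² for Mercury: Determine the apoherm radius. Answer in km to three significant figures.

apoherm radius ≈ 13100 km

r_p = 2.911×10⁶ m.
Specific energy ε = v²/2 − μ/r = -1.376×10⁶ J/kg, so a = −μ/(2ε) = 8.004×10⁶ m.
The apsides satisfy r_p + r_a = 2a, so the apoherm radius is 2a − r_p = 1.310×10⁷ m = 13097 km.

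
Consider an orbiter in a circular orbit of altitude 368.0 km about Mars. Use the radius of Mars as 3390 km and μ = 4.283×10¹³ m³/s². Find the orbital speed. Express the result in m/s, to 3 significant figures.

r = 3390 + 368.0 = 3758.0 km = 3.7580×10⁶ m.
For a circular orbit v = √(μ/r) = √(4.283×10¹³ / 3.758×10⁶) = √(1.140×10⁷) = 3376 m/s.

v ≈ 3380 m/s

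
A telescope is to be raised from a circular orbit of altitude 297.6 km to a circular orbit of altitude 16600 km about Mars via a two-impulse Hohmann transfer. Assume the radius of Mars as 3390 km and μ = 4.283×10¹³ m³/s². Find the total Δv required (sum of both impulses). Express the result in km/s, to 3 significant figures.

Δv_total ≈ 1.67 km/s

r₁ = 3390 + 297.6 = 3687.6 km = 3.6876×10⁶ m.
r₂ = 3390 + 16600 = 19990 km = 1.9990×10⁷ m.
Transfer ellipse a_t = (r₁ + r₂)/2 = 1.184×10⁷ m.
At r₁: circular v_c1 = √(μ/r₁) = 3408 m/s; transfer-periapsis v_p = √[μ(2/r₁ − 1/a_t)] = 4428 m/s.
Δv₁ = v_p − v_c1 = 1020 m/s.
At r₂: circular v_c2 = √(μ/r₂) = 1464 m/s; transfer-apoapsis v_a = √[μ(2/r₂ − 1/a_t)] = 816.9 m/s.
Δv₂ = v_c2 − v_a = 646.8 m/s.
Total Δv = Δv₁ + Δv₂ = 1667 m/s = 1.667 km/s.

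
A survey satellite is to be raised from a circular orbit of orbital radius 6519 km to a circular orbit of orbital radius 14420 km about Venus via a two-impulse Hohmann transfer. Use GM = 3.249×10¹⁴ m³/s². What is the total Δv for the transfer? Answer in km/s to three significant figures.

Δv_total ≈ 2.23 km/s

r₁ = 6519 km = 6.519×10⁶ m.
r₂ = 14420 km = 1.442×10⁷ m.
Transfer ellipse a_t = (r₁ + r₂)/2 = 1.047×10⁷ m.
At r₁: circular v_c1 = √(μ/r₁) = 7060 m/s; transfer-periapsis v_p = √[μ(2/r₁ − 1/a_t)] = 8285 m/s.
Δv₁ = v_p − v_c1 = 1226 m/s.
At r₂: circular v_c2 = √(μ/r₂) = 4747 m/s; transfer-apoapsis v_a = √[μ(2/r₂ − 1/a_t)] = 3746 m/s.
Δv₂ = v_c2 − v_a = 1001 m/s.
Total Δv = Δv₁ + Δv₂ = 2227 m/s = 2.227 km/s.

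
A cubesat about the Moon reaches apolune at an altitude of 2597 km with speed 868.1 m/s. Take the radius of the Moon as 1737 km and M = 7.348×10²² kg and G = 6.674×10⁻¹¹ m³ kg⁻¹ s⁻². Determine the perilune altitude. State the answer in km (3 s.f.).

μ = GM = 6.674×10⁻¹¹ × 7.348×10²² = 4.904×10¹² m³/s².
r_a = 1737 + 2597 = 4334.0 km = 4.334×10⁶ m.
Specific energy ε = v²/2 − μ/r = -7.547×10⁵ J/kg, so a = −μ/(2ε) = 3.249×10⁶ m.
The apsides satisfy r_p + r_a = 2a, so the perilune radius is 2a − r_a = 2.164×10⁶ m = 2163.7 km.
Perilune altitude = 2163.7 − 1737 = 426.74 km.

perilune altitude ≈ 427 km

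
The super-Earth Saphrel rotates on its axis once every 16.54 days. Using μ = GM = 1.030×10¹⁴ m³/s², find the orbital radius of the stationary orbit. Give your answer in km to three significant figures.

T = 16.54 days = 1.429×10⁶ s.
A synchronous orbit has period T, so by Kepler's third law a = (μT²/4π²)^(1/3).
μT²/4π² = 1.030×10¹⁴ × (1.429×10⁶)² / 39.48 = 5.328×10²⁴ m³.
a = 1.747×10⁸ m = 1.7466×10⁵ km.

r_sync ≈ 1.75×10⁵ km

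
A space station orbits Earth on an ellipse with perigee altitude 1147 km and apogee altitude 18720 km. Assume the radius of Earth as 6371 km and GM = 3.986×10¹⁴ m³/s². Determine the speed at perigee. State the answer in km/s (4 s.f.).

r_p = 6371 + 1147 = 7518.0 km = 7.5180×10⁶ m.
r_a = 6371 + 18720 = 25091 km = 2.5091×10⁷ m.
Semi-major axis a = (r_p + r_a)/2 = 16304 km = 1.630×10⁷ m.
Vis-viva: v² = μ(2/r − 1/a) = 3.986×10¹⁴ × (2.660×10⁻⁷ − 6.133×10⁻⁸) = 8.159×10⁷ m²/s².
v = 9033 m/s = 9.033 km/s.

v ≈ 9.033 km/s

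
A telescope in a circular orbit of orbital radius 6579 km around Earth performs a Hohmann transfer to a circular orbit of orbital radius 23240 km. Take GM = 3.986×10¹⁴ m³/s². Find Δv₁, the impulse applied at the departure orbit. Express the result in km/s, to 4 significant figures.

Δv ≈ 1.934 km/s

r₁ = 6579 km = 6.579×10⁶ m.
r₂ = 23240 km = 2.324×10⁷ m.
Transfer ellipse a_t = (r₁ + r₂)/2 = 1.491×10⁷ m.
At r₁: circular v_c1 = √(μ/r₁) = 7784 m/s; transfer-perigee v_p = √[μ(2/r₁ − 1/a_t)] = 9718 m/s.
Δv₁ = v_p − v_c1 = 1934 m/s.
= 1.934 km/s.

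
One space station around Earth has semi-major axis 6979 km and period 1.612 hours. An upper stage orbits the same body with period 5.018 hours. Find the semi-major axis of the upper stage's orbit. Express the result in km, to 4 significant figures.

a₂ ≈ 14880 km

Kepler's third law: a³ ∝ T², so a₂ = a₁ (T₂/T₁)^(2/3).
T₂/T₁ = 3.113, (T₂/T₁)^(2/3) = 2.132.
a₂ = 6979 × 2.132 = 14880 km.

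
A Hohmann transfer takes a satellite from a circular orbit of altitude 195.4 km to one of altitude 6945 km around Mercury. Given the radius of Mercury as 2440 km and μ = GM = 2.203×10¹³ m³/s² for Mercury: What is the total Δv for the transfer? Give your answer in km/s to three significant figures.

Δv_total ≈ 1.24 km/s

r₁ = 2440 + 195.4 = 2635.4 km = 2.6354×10⁶ m.
r₂ = 2440 + 6945 = 9385.0 km = 9.3850×10⁶ m.
Transfer ellipse a_t = (r₁ + r₂)/2 = 6.010×10⁶ m.
At r₁: circular v_c1 = √(μ/r₁) = 2891 m/s; transfer-periherm v_p = √[μ(2/r₁ − 1/a_t)] = 3613 m/s.
Δv₁ = v_p − v_c1 = 721.7 m/s.
At r₂: circular v_c2 = √(μ/r₂) = 1532 m/s; transfer-apoherm v_a = √[μ(2/r₂ − 1/a_t)] = 1015 m/s.
Δv₂ = v_c2 − v_a = 517.6 m/s.
Total Δv = Δv₁ + Δv₂ = 1239 m/s = 1.239 km/s.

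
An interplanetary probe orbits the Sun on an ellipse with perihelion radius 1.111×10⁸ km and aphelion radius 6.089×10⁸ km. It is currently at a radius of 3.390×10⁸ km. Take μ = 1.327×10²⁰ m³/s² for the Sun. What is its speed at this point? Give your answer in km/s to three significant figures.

Semi-major axis a = (r_p + r_a)/2 = 3.6000×10⁸ km = 3.600×10¹¹ m.
Vis-viva: v² = μ(2/r − 1/a) = 1.327×10²⁰ × (5.900×10⁻¹² − 2.778×10⁻¹²) = 4.143×10⁸ m²/s².
v = 20350 m/s = 20.35 km/s.

v ≈ 20.4 km/s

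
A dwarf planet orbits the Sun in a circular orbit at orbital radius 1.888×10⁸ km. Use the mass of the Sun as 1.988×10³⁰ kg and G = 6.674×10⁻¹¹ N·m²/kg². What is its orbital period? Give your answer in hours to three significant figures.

μ = GM = 6.674×10⁻¹¹ × 1.988×10³⁰ = 1.327×10²⁰ m³/s².
r = 1.888×10⁸ km = 1.888×10¹¹ m.
Kepler's third law: T = 2π√(r³/μ) = 2π√((1.888×10¹¹)³ / 1.327×10²⁰).
r³/μ = 5.072×10¹³ s², so T = 2π × 7.122×10⁶ = 4.475×10⁷ s.
Converting: 4.475×10⁷ s ÷ 3600 = 12430 hours.

T ≈ 12400 hours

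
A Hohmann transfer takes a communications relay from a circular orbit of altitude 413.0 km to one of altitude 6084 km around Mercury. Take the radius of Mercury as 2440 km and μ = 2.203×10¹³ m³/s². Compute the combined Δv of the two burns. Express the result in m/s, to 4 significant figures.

Δv_total ≈ 1092 m/s

r₁ = 2440 + 413.0 = 2853.0 km = 2.8530×10⁶ m.
r₂ = 2440 + 6084 = 8524.0 km = 8.5240×10⁶ m.
Transfer ellipse a_t = (r₁ + r₂)/2 = 5.688×10⁶ m.
At r₁: circular v_c1 = √(μ/r₁) = 2779 m/s; transfer-periherm v_p = √[μ(2/r₁ − 1/a_t)] = 3402 m/s.
Δv₁ = v_p − v_c1 = 622.8 m/s.
At r₂: circular v_c2 = √(μ/r₂) = 1608 m/s; transfer-apoherm v_a = √[μ(2/r₂ − 1/a_t)] = 1139 m/s.
Δv₂ = v_c2 − v_a = 469.1 m/s.
Total Δv = Δv₁ + Δv₂ = 1092 m/s.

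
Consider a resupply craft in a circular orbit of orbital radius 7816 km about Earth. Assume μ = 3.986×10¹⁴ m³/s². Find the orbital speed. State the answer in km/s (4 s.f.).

r = 7816 km = 7.816×10⁶ m.
For a circular orbit v = √(μ/r) = √(3.986×10¹⁴ / 7.816×10⁶) = √(5.100×10⁷) = 7141 m/s.
That is 7.141 km/s.

v ≈ 7.141 km/s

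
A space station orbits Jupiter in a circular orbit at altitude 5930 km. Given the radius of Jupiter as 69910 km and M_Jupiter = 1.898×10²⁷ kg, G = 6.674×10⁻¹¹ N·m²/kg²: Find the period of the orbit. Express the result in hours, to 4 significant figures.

T ≈ 3.239 hours

μ = GM = 6.674×10⁻¹¹ × 1.898×10²⁷ = 1.267×10¹⁷ m³/s².
r = 69910 + 5930 = 75840 km = 7.5840×10⁷ m.
Kepler's third law: T = 2π√(r³/μ) = 2π√((7.584×10⁷)³ / 1.267×10¹⁷).
r³/μ = 3.444×10⁶ s², so T = 2π × 1.856×10³ = 1.166×10⁴ s.
Converting: 1.166×10⁴ s ÷ 3600 = 3.239 hours.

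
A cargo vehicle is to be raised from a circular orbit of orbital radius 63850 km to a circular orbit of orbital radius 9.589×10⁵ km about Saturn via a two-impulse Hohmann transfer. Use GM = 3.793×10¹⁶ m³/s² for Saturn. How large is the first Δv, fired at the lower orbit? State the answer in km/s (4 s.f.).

r₁ = 63850 km = 6.385×10⁷ m.
r₂ = 9.589×10⁵ km = 9.589×10⁸ m.
Transfer ellipse a_t = (r₁ + r₂)/2 = 5.114×10⁸ m.
At r₁: circular v_c1 = √(μ/r₁) = 24370 m/s; transfer-perikrone v_p = √[μ(2/r₁ − 1/a_t)] = 33380 m/s.
Δv₁ = v_p − v_c1 = 9002 m/s.
= 9.002 km/s.

Δv ≈ 9.002 km/s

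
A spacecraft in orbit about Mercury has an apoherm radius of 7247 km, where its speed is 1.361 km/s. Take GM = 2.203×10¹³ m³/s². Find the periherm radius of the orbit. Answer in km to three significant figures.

r_a = 7.247×10⁶ m.
Specific energy ε = v²/2 − μ/r = -2.114×10⁶ J/kg, so a = −μ/(2ε) = 5.211×10⁶ m.
The apsides satisfy r_p + r_a = 2a, so the periherm radius is 2a − r_a = 3.175×10⁶ m = 3175.4 km.

periherm radius ≈ 3180 km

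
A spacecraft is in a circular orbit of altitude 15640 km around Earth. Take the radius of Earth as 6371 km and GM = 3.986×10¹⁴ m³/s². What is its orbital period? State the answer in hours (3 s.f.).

r = 6371 + 15640 = 22011 km = 2.2011×10⁷ m.
Kepler's third law: T = 2π√(r³/μ) = 2π√((2.201×10⁷)³ / 3.986×10¹⁴).
r³/μ = 2.675×10⁷ s², so T = 2π × 5.172×10³ = 3.250×10⁴ s.
Converting: 3.250×10⁴ s ÷ 3600 = 9.028 hours.

T ≈ 9.03 hours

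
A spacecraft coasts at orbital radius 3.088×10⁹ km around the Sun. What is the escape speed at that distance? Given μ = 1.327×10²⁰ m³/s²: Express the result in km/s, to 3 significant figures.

v_esc ≈ 9.27 km/s

r = 3.088×10⁹ km = 3.088×10¹² m.
Escape speed v_esc = √(2μ/r) = √(2 × 1.327×10²⁰ / 3.088×10¹²) = √(8.595×10⁷) = 9271 m/s.
= 9.271 km/s.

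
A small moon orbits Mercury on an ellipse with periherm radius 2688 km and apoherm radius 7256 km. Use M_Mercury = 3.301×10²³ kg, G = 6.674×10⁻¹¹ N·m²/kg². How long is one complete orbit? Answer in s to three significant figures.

T ≈ 14800 s

μ = GM = 6.674×10⁻¹¹ × 3.301×10²³ = 2.203×10¹³ m³/s².
Semi-major axis a = (r_p + r_a)/2 = (2688.0 + 7256.0)/2 = 4972.0 km = 4.972×10⁶ m.
By Kepler's third law T = 2π√(a³/μ) = 2π × 2.362×10³ = 1.484×10⁴ s.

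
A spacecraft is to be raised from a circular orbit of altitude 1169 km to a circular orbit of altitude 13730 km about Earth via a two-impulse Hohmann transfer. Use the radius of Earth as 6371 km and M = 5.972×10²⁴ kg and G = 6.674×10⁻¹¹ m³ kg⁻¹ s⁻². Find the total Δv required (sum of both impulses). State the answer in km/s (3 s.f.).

Δv_total ≈ 2.66 km/s

μ = GM = 6.674×10⁻¹¹ × 5.972×10²⁴ = 3.986×10¹⁴ m³/s².
r₁ = 6371 + 1169 = 7540.0 km = 7.5400×10⁶ m.
r₂ = 6371 + 13730 = 20101 km = 2.0101×10⁷ m.
Transfer ellipse a_t = (r₁ + r₂)/2 = 1.382×10⁷ m.
At r₁: circular v_c1 = √(μ/r₁) = 7271 m/s; transfer-perigee v_p = √[μ(2/r₁ − 1/a_t)] = 8768 m/s.
Δv₁ = v_p − v_c1 = 1498 m/s.
At r₂: circular v_c2 = √(μ/r₂) = 4453 m/s; transfer-apogee v_a = √[μ(2/r₂ − 1/a_t)] = 3289 m/s.
Δv₂ = v_c2 − v_a = 1164 m/s.
Total Δv = Δv₁ + Δv₂ = 2662 m/s = 2.662 km/s.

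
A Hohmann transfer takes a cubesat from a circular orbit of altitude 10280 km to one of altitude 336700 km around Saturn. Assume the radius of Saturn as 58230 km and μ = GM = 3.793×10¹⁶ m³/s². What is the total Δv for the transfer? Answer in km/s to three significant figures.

Δv_total ≈ 11.7 km/s

r₁ = 58230 + 10280 = 68510 km = 6.8510×10⁷ m.
r₂ = 58230 + 336700 = 394930 km = 3.9493×10⁸ m.
Transfer ellipse a_t = (r₁ + r₂)/2 = 2.317×10⁸ m.
At r₁: circular v_c1 = √(μ/r₁) = 23530 m/s; transfer-perikrone v_p = √[μ(2/r₁ − 1/a_t)] = 30720 m/s.
Δv₁ = v_p − v_c1 = 7188 m/s.
At r₂: circular v_c2 = √(μ/r₂) = 9800 m/s; transfer-apokrone v_a = √[μ(2/r₂ − 1/a_t)] = 5329 m/s.
Δv₂ = v_c2 − v_a = 4471 m/s.
Total Δv = Δv₁ + Δv₂ = 11660 m/s = 11.66 km/s.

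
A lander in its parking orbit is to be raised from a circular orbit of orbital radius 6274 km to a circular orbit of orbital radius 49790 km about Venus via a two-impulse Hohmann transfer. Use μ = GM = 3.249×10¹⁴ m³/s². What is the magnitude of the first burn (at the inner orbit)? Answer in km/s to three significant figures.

r₁ = 6274 km = 6.274×10⁶ m.
r₂ = 49790 km = 4.979×10⁷ m.
Transfer ellipse a_t = (r₁ + r₂)/2 = 2.803×10⁷ m.
At r₁: circular v_c1 = √(μ/r₁) = 7196 m/s; transfer-periapsis v_p = √[μ(2/r₁ − 1/a_t)] = 9591 m/s.
Δv₁ = v_p − v_c1 = 2394 m/s.
= 2.394 km/s.

Δv ≈ 2.39 km/s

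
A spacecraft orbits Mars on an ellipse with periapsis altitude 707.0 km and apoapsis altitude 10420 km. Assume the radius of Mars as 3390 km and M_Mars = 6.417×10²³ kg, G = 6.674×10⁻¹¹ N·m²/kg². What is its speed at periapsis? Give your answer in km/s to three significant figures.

μ = GM = 6.674×10⁻¹¹ × 6.417×10²³ = 4.283×10¹³ m³/s².
r_p = 3390 + 707.0 = 4097.0 km = 4.0970×10⁶ m.
r_a = 3390 + 10420 = 13810 km = 1.3810×10⁷ m.
Semi-major axis a = (r_p + r_a)/2 = 8953.5 km = 8.954×10⁶ m.
Vis-viva: v² = μ(2/r − 1/a) = 4.283×10¹³ × (4.882×10⁻⁷ − 1.117×10⁻⁷) = 1.612×10⁷ m²/s².
v = 4015 m/s = 4.015 km/s.

v ≈ 4.02 km/s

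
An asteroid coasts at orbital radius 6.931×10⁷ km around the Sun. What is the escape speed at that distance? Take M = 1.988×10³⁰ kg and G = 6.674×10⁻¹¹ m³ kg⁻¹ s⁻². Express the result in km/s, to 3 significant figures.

v_esc ≈ 61.9 km/s

μ = GM = 6.674×10⁻¹¹ × 1.988×10³⁰ = 1.327×10²⁰ m³/s².
r = 6.931×10⁷ km = 6.931×10¹⁰ m.
Escape speed v_esc = √(2μ/r) = √(2 × 1.327×10²⁰ / 6.931×10¹⁰) = √(3.829×10⁹) = 61880 m/s.
= 61.88 km/s.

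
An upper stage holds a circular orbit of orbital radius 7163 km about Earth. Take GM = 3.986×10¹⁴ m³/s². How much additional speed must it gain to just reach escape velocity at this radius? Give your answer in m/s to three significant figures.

r = 7163 km = 7.163×10⁶ m.
Circular speed v_c = √(μ/r) = 7460 m/s.
Escape speed v_esc = √(2μ/r) = √2 × v_c = 10550 m/s.
Δv = v_esc − v_c = 3090 m/s.

Δv ≈ 3090 m/s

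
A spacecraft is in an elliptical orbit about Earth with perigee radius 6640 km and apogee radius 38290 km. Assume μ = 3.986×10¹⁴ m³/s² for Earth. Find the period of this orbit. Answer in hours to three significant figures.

Semi-major axis a = (r_p + r_a)/2 = (6640.0 + 38290)/2 = 22465 km = 2.246×10⁷ m.
By Kepler's third law T = 2π√(a³/μ) = 2π × 5.333×10³ = 3.351×10⁴ s.
= 9.308 hours.

T ≈ 9.31 hours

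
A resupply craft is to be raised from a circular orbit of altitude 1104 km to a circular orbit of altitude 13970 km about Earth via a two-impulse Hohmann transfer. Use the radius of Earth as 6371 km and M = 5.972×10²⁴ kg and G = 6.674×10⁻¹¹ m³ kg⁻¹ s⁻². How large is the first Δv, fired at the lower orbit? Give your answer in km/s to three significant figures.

μ = GM = 6.674×10⁻¹¹ × 5.972×10²⁴ = 3.986×10¹⁴ m³/s².
r₁ = 6371 + 1104 = 7475.0 km = 7.4750×10⁶ m.
r₂ = 6371 + 13970 = 20341 km = 2.0341×10⁷ m.
Transfer ellipse a_t = (r₁ + r₂)/2 = 1.391×10⁷ m.
At r₁: circular v_c1 = √(μ/r₁) = 7302 m/s; transfer-perigee v_p = √[μ(2/r₁ − 1/a_t)] = 8831 m/s.
Δv₁ = v_p − v_c1 = 1529 m/s.
= 1.529 km/s.

Δv ≈ 1.53 km/s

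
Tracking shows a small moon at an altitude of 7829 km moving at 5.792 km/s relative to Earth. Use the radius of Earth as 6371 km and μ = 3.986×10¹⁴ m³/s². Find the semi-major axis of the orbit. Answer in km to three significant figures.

a ≈ 17600 km

r = 6371 + 7829 = 14200 km = 1.420×10⁷ m.
Vis-viva rearranged: 1/a = 2/r − v²/μ = 1.408×10⁻⁷ − 8.416×10⁻⁸ = 5.668×10⁻⁸ m⁻¹.
a = 1.764×10⁷ m = 17642 km.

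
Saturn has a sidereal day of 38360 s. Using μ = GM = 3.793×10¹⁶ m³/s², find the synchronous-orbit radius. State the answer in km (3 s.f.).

r_sync ≈ 1.12×10⁵ km

A synchronous orbit has period T, so by Kepler's third law a = (μT²/4π²)^(1/3).
μT²/4π² = 3.793×10¹⁶ × (3.836×10⁴)² / 39.48 = 1.414×10²⁴ m³.
a = 1.122×10⁸ m = 1.1223×10⁵ km.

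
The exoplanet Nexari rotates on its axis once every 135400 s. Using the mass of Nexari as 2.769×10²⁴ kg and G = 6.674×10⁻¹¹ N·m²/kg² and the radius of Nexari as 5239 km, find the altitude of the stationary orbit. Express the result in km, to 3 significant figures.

μ = GM = 6.674×10⁻¹¹ × 2.769×10²⁴ = 1.848×10¹⁴ m³/s².
A synchronous orbit has period T, so by Kepler's third law a = (μT²/4π²)^(1/3).
μT²/4π² = 1.848×10¹⁴ × (1.354×10⁵)² / 39.48 = 8.582×10²² m³.
a = 4.411×10⁷ m = 44109 km.
Altitude h = a − R = 44109 − 5239 = 38870 km.

h_sync ≈ 38900 km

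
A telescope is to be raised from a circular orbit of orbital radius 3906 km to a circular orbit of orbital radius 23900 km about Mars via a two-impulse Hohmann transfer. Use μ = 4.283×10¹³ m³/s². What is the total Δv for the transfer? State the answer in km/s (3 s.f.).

r₁ = 3906 km = 3.906×10⁶ m.
r₂ = 23900 km = 2.390×10⁷ m.
Transfer ellipse a_t = (r₁ + r₂)/2 = 1.390×10⁷ m.
At r₁: circular v_c1 = √(μ/r₁) = 3311 m/s; transfer-periapsis v_p = √[μ(2/r₁ − 1/a_t)] = 4342 m/s.
Δv₁ = v_p − v_c1 = 1030 m/s.
At r₂: circular v_c2 = √(μ/r₂) = 1339 m/s; transfer-apoapsis v_a = √[μ(2/r₂ − 1/a_t)] = 709.6 m/s.
Δv₂ = v_c2 − v_a = 629.1 m/s.
Total Δv = Δv₁ + Δv₂ = 1659 m/s = 1.659 km/s.

Δv_total ≈ 1.66 km/s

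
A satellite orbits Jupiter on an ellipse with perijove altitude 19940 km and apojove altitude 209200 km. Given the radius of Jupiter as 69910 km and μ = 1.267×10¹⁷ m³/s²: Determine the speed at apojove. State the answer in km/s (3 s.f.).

r_p = 69910 + 19940 = 89850 km = 8.9850×10⁷ m.
r_a = 69910 + 209200 = 279110 km = 2.7911×10⁸ m.
Semi-major axis a = (r_p + r_a)/2 = 1.8448×10⁵ km = 1.845×10⁸ m.
Vis-viva: v² = μ(2/r − 1/a) = 1.267×10¹⁷ × (7.166×10⁻⁹ − 5.421×10⁻⁹) = 2.211×10⁸ m²/s².
v = 14870 m/s = 14.87 km/s.

v ≈ 14.9 km/s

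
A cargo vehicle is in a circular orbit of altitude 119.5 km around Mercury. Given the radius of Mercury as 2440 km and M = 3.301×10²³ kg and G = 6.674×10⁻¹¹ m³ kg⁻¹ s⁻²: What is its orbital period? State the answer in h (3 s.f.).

T ≈ 1.52 h

μ = GM = 6.674×10⁻¹¹ × 3.301×10²³ = 2.203×10¹³ m³/s².
r = 2440 + 119.5 = 2559.5 km = 2.5595×10⁶ m.
Kepler's third law: T = 2π√(r³/μ) = 2π√((2.560×10⁶)³ / 2.203×10¹³).
r³/μ = 7.611×10⁵ s², so T = 2π × 8.724×10² = 5.481×10³ s.
Converting: 5.481×10³ s ÷ 3600 = 1.523 h.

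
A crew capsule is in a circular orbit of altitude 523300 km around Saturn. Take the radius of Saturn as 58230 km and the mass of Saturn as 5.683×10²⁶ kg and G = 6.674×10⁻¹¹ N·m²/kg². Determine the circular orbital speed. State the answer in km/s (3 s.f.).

v ≈ 8.08 km/s

μ = GM = 6.674×10⁻¹¹ × 5.683×10²⁶ = 3.793×10¹⁶ m³/s².
r = 58230 + 523300 = 581530 km = 5.8153×10⁸ m.
For a circular orbit v = √(μ/r) = √(3.793×10¹⁶ / 5.815×10⁸) = √(6.522×10⁷) = 8076 m/s.
That is 8.076 km/s.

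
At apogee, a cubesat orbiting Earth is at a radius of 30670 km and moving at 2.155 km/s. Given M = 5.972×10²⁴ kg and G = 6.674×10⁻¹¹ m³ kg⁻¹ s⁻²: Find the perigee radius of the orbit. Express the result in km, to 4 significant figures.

perigee radius ≈ 6672 km

μ = GM = 6.674×10⁻¹¹ × 5.972×10²⁴ = 3.986×10¹⁴ m³/s².
r_a = 3.067×10⁷ m.
Specific energy ε = v²/2 − μ/r = -1.067×10⁷ J/kg, so a = −μ/(2ε) = 1.867×10⁷ m.
The apsides satisfy r_p + r_a = 2a, so the perigee radius is 2a − r_a = 6.672×10⁶ m = 6672.3 km.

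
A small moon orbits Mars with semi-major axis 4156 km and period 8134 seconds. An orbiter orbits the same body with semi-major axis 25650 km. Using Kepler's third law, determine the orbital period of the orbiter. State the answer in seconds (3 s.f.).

T₂ ≈ 1.25×10⁵ seconds

Kepler's third law: T² ∝ a³, so T₂ = T₁ (a₂/a₁)^(3/2).
a₂/a₁ = 6.172, (a₂/a₁)^(3/2) = 15.33.
T₂ = 8134 × 15.33 = 1.247×10⁵ seconds.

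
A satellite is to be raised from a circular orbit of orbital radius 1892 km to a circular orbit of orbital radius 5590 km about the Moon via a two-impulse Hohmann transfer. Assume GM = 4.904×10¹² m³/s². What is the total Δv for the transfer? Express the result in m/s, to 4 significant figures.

r₁ = 1892 km = 1.892×10⁶ m.
r₂ = 5590 km = 5.590×10⁶ m.
Transfer ellipse a_t = (r₁ + r₂)/2 = 3.741×10⁶ m.
At r₁: circular v_c1 = √(μ/r₁) = 1610 m/s; transfer-perilune v_p = √[μ(2/r₁ − 1/a_t)] = 1968 m/s.
Δv₁ = v_p − v_c1 = 358.0 m/s.
At r₂: circular v_c2 = √(μ/r₂) = 936.6 m/s; transfer-apolune v_a = √[μ(2/r₂ − 1/a_t)] = 666.1 m/s.
Δv₂ = v_c2 − v_a = 270.5 m/s.
Total Δv = Δv₁ + Δv₂ = 628.6 m/s.

Δv_total ≈ 628.6 m/s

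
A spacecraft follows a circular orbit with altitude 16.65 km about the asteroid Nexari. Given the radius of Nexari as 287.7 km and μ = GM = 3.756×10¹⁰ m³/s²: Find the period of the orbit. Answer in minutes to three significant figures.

r = 287.7 + 16.65 = 304.35 km = 3.0435×10⁵ m.
Kepler's third law: T = 2π√(r³/μ) = 2π√((3.043×10⁵)³ / 3.756×10¹⁰).
r³/μ = 7.506×10⁵ s², so T = 2π × 8.664×10² = 5.443×10³ s.
Converting: 5.443×10³ s ÷ 60.00 = 90.72 minutes.

T ≈ 90.7 minutes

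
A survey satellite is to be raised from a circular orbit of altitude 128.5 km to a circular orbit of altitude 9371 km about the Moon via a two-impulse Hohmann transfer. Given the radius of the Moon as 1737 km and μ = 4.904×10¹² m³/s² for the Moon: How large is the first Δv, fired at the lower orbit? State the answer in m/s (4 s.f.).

Δv ≈ 500.3 m/s

r₁ = 1737 + 128.5 = 1865.5 km = 1.8655×10⁶ m.
r₂ = 1737 + 9371 = 11108 km = 1.1108×10⁷ m.
Transfer ellipse a_t = (r₁ + r₂)/2 = 6.487×10⁶ m.
At r₁: circular v_c1 = √(μ/r₁) = 1621 m/s; transfer-perilune v_p = √[μ(2/r₁ − 1/a_t)] = 2122 m/s.
Δv₁ = v_p − v_c1 = 500.3 m/s.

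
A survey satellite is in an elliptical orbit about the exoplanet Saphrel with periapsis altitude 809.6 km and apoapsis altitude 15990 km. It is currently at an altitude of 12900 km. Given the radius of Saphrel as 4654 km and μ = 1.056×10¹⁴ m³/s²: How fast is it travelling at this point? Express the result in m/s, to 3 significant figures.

v ≈ 1990 m/s

r_p = 4654 + 809.6 = 5463.6 km = 5.4636×10⁶ m.
r_a = 4654 + 15990 = 20644 km = 2.0644×10⁷ m.
r = 4654 + 12900 = 17554 km = 1.755×10⁷ m.
Semi-major axis a = (r_p + r_a)/2 = 13054 km = 1.305×10⁷ m.
Vis-viva: v² = μ(2/r − 1/a) = 1.056×10¹⁴ × (1.139×10⁻⁷ − 7.661×10⁻⁸) = 3.942×10⁶ m²/s².
v = 1985 m/s.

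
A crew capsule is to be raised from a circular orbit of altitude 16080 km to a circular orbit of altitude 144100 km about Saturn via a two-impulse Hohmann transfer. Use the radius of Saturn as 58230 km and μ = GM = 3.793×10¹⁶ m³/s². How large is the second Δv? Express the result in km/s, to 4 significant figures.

r₁ = 58230 + 16080 = 74310 km = 7.4310×10⁷ m.
r₂ = 58230 + 144100 = 202330 km = 2.0233×10⁸ m.
Transfer ellipse a_t = (r₁ + r₂)/2 = 1.383×10⁸ m.
At r₁: circular v_c1 = √(μ/r₁) = 22590 m/s; transfer-perikrone v_p = √[μ(2/r₁ − 1/a_t)] = 27320 m/s.
At r₂: circular v_c2 = √(μ/r₂) = 13690 m/s; transfer-apokrone v_a = √[μ(2/r₂ − 1/a_t)] = 10040 m/s.
Δv₂ = v_c2 − v_a = 3656 m/s.
= 3.656 km/s.

Δv ≈ 3.656 km/s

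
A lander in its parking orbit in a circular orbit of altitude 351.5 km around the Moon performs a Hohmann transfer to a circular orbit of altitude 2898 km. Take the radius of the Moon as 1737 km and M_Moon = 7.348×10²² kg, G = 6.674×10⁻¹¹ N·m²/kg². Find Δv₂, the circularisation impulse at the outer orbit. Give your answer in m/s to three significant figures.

Δv ≈ 218 m/s

μ = GM = 6.674×10⁻¹¹ × 7.348×10²² = 4.904×10¹² m³/s².
r₁ = 1737 + 351.5 = 2088.5 km = 2.0885×10⁶ m.
r₂ = 1737 + 2898 = 4635.0 km = 4.6350×10⁶ m.
Transfer ellipse a_t = (r₁ + r₂)/2 = 3.362×10⁶ m.
At r₁: circular v_c1 = √(μ/r₁) = 1532 m/s; transfer-perilune v_p = √[μ(2/r₁ − 1/a_t)] = 1799 m/s.
At r₂: circular v_c2 = √(μ/r₂) = 1029 m/s; transfer-apolune v_a = √[μ(2/r₂ − 1/a_t)] = 810.8 m/s.
Δv₂ = v_c2 − v_a = 217.9 m/s.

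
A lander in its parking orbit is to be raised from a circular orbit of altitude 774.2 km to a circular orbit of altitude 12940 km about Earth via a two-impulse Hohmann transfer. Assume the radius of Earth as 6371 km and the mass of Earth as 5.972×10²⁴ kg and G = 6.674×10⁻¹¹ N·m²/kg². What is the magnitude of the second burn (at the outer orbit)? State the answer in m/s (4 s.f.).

Δv ≈ 1204 m/s

μ = GM = 6.674×10⁻¹¹ × 5.972×10²⁴ = 3.986×10¹⁴ m³/s².
r₁ = 6371 + 774.2 = 7145.2 km = 7.1452×10⁶ m.
r₂ = 6371 + 12940 = 19311 km = 1.9311×10⁷ m.
Transfer ellipse a_t = (r₁ + r₂)/2 = 1.323×10⁷ m.
At r₁: circular v_c1 = √(μ/r₁) = 7469 m/s; transfer-perigee v_p = √[μ(2/r₁ − 1/a_t)] = 9024 m/s.
At r₂: circular v_c2 = √(μ/r₂) = 4543 m/s; transfer-apogee v_a = √[μ(2/r₂ − 1/a_t)] = 3339 m/s.
Δv₂ = v_c2 − v_a = 1204 m/s.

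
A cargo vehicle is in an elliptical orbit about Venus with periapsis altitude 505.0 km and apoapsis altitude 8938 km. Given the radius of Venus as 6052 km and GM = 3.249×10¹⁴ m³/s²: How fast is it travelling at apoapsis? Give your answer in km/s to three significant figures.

v ≈ 3.63 km/s

r_p = 6052 + 505.0 = 6557.0 km = 6.5570×10⁶ m.
r_a = 6052 + 8938 = 14990 km = 1.4990×10⁷ m.
Semi-major axis a = (r_p + r_a)/2 = 10774 km = 1.077×10⁷ m.
Vis-viva: v² = μ(2/r − 1/a) = 3.249×10¹⁴ × (1.334×10⁻⁷ − 9.282×10⁻⁸) = 1.319×10⁷ m²/s².
v = 3632 m/s = 3.632 km/s.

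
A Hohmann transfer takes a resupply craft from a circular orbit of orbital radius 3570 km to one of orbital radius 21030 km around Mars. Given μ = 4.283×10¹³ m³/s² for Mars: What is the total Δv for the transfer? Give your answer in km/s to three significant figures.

Δv_total ≈ 1.72 km/s

r₁ = 3570 km = 3.570×10⁶ m.
r₂ = 21030 km = 2.103×10⁷ m.
Transfer ellipse a_t = (r₁ + r₂)/2 = 1.230×10⁷ m.
At r₁: circular v_c1 = √(μ/r₁) = 3464 m/s; transfer-periapsis v_p = √[μ(2/r₁ − 1/a_t)] = 4529 m/s.
Δv₁ = v_p − v_c1 = 1065 m/s.
At r₂: circular v_c2 = √(μ/r₂) = 1427 m/s; transfer-apoapsis v_a = √[μ(2/r₂ − 1/a_t)] = 768.8 m/s.
Δv₂ = v_c2 − v_a = 658.3 m/s.
Total Δv = Δv₁ + Δv₂ = 1724 m/s = 1.724 km/s.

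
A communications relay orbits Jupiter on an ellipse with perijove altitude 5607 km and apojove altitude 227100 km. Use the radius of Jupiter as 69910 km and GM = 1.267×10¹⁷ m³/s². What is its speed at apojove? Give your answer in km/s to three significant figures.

r_p = 69910 + 5607 = 75517 km = 7.5517×10⁷ m.
r_a = 69910 + 227100 = 297010 km = 2.9701×10⁸ m.
Semi-major axis a = (r_p + r_a)/2 = 1.8626×10⁵ km = 1.863×10⁸ m.
Vis-viva: v² = μ(2/r − 1/a) = 1.267×10¹⁷ × (6.734×10⁻⁹ − 5.369×10⁻⁹) = 1.730×10⁸ m²/s².
v = 13150 m/s = 13.15 km/s.

v ≈ 13.2 km/s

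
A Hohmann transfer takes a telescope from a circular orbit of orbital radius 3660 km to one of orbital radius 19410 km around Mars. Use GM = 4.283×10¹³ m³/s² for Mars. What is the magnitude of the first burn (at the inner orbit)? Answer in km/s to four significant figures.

Δv ≈ 1.017 km/s

r₁ = 3660 km = 3.660×10⁶ m.
r₂ = 19410 km = 1.941×10⁷ m.
Transfer ellipse a_t = (r₁ + r₂)/2 = 1.154×10⁷ m.
At r₁: circular v_c1 = √(μ/r₁) = 3421 m/s; transfer-periapsis v_p = √[μ(2/r₁ − 1/a_t)] = 4437 m/s.
Δv₁ = v_p − v_c1 = 1017 m/s.
= 1.017 km/s.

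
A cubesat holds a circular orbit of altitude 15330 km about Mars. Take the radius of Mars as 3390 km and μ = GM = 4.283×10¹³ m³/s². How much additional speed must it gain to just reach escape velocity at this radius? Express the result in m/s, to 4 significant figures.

r = 3390 + 15330 = 18720 km = 1.8720×10⁷ m.
Circular speed v_c = √(μ/r) = 1513 m/s.
Escape speed v_esc = √(2μ/r) = √2 × v_c = 2139 m/s.
Δv = v_esc − v_c = 626.5 m/s.

Δv ≈ 626.5 m/s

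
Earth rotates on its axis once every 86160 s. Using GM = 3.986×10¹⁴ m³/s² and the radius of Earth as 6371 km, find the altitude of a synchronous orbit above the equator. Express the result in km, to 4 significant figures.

h_sync ≈ 35790 km

A synchronous orbit has period T, so by Kepler's third law a = (μT²/4π²)^(1/3).
μT²/4π² = 3.986×10¹⁴ × (8.616×10⁴)² / 39.48 = 7.495×10²² m³.
a = 4.216×10⁷ m = 42163 km.
Altitude h = a − R = 42163 − 6371 = 35792 km.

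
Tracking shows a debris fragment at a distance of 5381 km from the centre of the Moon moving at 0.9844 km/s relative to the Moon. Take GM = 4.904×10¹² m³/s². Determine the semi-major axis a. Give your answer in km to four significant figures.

r = 5.381×10⁶ m.
Specific orbital energy ε = v²/2 − μ/r = (984.4)²/2 − 4.904×10¹²/5.381×10⁶ = -4.268×10⁵ J/kg.
Since ε = −μ/(2a), a = −μ/(2ε) = 5.745×10⁶ m = 5744.6 km.

a ≈ 5745 km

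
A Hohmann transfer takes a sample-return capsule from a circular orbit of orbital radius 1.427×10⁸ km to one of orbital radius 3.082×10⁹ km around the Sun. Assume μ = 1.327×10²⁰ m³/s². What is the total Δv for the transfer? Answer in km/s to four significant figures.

Δv_total ≈ 16.28 km/s

r₁ = 1.427×10⁸ km = 1.427×10¹¹ m.
r₂ = 3.082×10⁹ km = 3.082×10¹² m.
Transfer ellipse a_t = (r₁ + r₂)/2 = 1.612×10¹² m.
At r₁: circular v_c1 = √(μ/r₁) = 30490 m/s; transfer-perihelion v_p = √[μ(2/r₁ − 1/a_t)] = 42160 m/s.
Δv₁ = v_p − v_c1 = 11670 m/s.
At r₂: circular v_c2 = √(μ/r₂) = 6562 m/s; transfer-aphelion v_a = √[μ(2/r₂ − 1/a_t)] = 1952 m/s.
Δv₂ = v_c2 − v_a = 4610 m/s.
Total Δv = Δv₁ + Δv₂ = 16280 m/s = 16.28 km/s.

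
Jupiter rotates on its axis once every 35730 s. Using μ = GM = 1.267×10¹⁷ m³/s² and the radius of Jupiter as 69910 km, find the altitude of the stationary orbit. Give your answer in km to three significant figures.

h_sync ≈ 90100 km

A synchronous orbit has period T, so by Kepler's third law a = (μT²/4π²)^(1/3).
μT²/4π² = 1.267×10¹⁷ × (3.573×10⁴)² / 39.48 = 4.097×10²⁴ m³.
a = 1.600×10⁸ m = 1.6002×10⁵ km.
Altitude h = a − R = 1.6002×10⁵ − 69910 = 90105 km.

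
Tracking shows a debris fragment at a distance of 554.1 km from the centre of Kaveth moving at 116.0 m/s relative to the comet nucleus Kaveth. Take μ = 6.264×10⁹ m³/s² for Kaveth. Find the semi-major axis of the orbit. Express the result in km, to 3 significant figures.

a ≈ 684 km

r = 5.541×10⁵ m.
Vis-viva rearranged: 1/a = 2/r − v²/μ = 3.609×10⁻⁶ − 2.148×10⁻⁶ = 1.461×10⁻⁶ m⁻¹.
a = 6.843×10⁵ m = 684.32 km.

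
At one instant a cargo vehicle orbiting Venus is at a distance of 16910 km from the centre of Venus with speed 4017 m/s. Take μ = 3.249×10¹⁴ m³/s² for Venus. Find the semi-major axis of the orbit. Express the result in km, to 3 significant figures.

a ≈ 14600 km

r = 1.691×10⁷ m.
Specific orbital energy ε = v²/2 − μ/r = (4017)²/2 − 3.249×10¹⁴/1.691×10⁷ = -1.115×10⁷ J/kg.
Since ε = −μ/(2a), a = −μ/(2ε) = 1.458×10⁷ m = 14576 km.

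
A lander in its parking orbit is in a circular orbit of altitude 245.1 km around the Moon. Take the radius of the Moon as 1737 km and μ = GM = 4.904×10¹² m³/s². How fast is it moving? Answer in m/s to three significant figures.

r = 1737 + 245.1 = 1982.1 km = 1.9821×10⁶ m.
For a circular orbit v = √(μ/r) = √(4.904×10¹² / 1.982×10⁶) = √(2.474×10⁶) = 1573 m/s.

v ≈ 1570 m/s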